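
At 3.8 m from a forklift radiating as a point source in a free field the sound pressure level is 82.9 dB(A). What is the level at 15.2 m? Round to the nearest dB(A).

For a point source, L₂ = L₁ − 20·log₁₀(r₂/r₁).
L₂ = 82.9 − 20·log₁₀(15.2/3.8) = 82.9 − 12.041 = 70.86 dB(A).

71 dB(A)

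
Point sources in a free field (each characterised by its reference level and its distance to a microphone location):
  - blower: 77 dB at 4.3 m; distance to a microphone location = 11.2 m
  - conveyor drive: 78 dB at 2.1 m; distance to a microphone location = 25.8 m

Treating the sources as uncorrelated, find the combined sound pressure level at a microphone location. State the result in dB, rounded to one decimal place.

Apply inverse-square spreading to bring every level to the receiver, then sum 10^(L/10).
blower: 77 − 20·log₁₀(11.2/4.3) = 77 − 8.31 = 68.69 dB.
conveyor drive: 78 − 20·log₁₀(25.8/2.1) = 78 − 21.79 = 56.21 dB.
Σ 10^(L/10) = 7.806e+06 → L_total = 10·log₁₀(7.806e+06) = 68.92 dB.

68.9 dB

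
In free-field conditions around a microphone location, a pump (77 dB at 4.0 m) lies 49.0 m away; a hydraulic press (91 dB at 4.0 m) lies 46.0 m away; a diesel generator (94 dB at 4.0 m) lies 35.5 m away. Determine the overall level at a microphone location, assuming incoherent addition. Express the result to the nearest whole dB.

76 dB

First find each source's level at the receiver (point-source: −20·log₁₀(r/r_ref)), then combine on an intensity basis.
pump: 77 − 20·log₁₀(49.0/4.0) = 77 − 21.76 = 55.24 dB.
hydraulic press: 91 − 20·log₁₀(46.0/4.0) = 91 − 21.21 = 69.79 dB.
diesel generator: 94 − 20·log₁₀(35.5/4.0) = 94 − 18.96 = 75.04 dB.
Σ 10^(L/10) = 4.174e+07 → L_total = 10·log₁₀(4.174e+07) = 76.21 dB.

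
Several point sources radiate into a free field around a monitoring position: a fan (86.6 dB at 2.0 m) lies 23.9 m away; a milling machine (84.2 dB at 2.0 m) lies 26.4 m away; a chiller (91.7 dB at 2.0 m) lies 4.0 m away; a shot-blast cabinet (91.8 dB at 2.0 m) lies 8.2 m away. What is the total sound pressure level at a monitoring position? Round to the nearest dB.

87 dB

Apply inverse-square spreading to bring every level to the receiver, then sum 10^(L/10).
fan: 86.6 − 20·log₁₀(23.9/2.0) = 86.6 − 21.55 = 65.05 dB.
milling machine: 84.2 − 20·log₁₀(26.4/2.0) = 84.2 − 22.41 = 61.79 dB.
chiller: 91.7 − 20·log₁₀(4.0/2.0) = 91.7 − 6.02 = 85.68 dB.
shot-blast cabinet: 91.8 − 20·log₁₀(8.2/2.0) = 91.8 − 12.26 = 79.54 dB.
Σ 10^(L/10) = 4.645e+08 → L_total = 10·log₁₀(4.645e+08) = 86.67 dB.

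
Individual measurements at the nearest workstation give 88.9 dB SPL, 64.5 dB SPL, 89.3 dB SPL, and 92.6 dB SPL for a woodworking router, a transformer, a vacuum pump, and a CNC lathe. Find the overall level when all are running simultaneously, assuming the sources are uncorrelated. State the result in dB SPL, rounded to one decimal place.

95.4 dB SPL

Incoherent sources combine by intensity addition: L_total = 10·log₁₀(Σ 10^(L_i/10)).
Σ 10^(L/10) = 10^(88.9/10) + 10^(64.5/10) + 10^(89.3/10) + 10^(92.6/10) = 3.450e+09.
L_total = 10·log₁₀(3.450e+09) = 95.38 dB SPL.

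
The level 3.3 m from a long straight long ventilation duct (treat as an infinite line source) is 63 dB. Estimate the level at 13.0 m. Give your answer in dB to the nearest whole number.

For a line source, L₂ = L₁ − 10·log₁₀(r₂/r₁).
L₂ = 63 − 10·log₁₀(13.0/3.3) = 63 − 5.954 = 57.05 dB.

57 dB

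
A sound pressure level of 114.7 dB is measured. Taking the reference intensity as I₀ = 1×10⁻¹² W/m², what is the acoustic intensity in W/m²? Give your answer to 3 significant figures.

I = I₀·10^(L/10) = 10⁻¹² × 10^(114.7/10) = 10^(-0.530).

0.295 W/m²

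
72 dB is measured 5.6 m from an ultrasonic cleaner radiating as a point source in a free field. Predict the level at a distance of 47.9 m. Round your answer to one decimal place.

Spherical spreading from a point source gives a 20·log₁₀(r₂/r₁) drop.
L₂ = 72 − 20·log₁₀(47.9/5.6) = 72 − 18.643 = 53.36 dB.

53.4 dB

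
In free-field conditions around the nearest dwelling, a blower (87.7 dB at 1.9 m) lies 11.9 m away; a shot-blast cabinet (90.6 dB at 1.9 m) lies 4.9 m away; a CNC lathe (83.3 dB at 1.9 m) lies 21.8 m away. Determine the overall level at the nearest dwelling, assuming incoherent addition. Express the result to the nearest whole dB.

Apply inverse-square spreading to bring every level to the receiver, then sum 10^(L/10).
blower: 87.7 − 20·log₁₀(11.9/1.9) = 87.7 − 15.94 = 71.76 dB.
shot-blast cabinet: 90.6 − 20·log₁₀(4.9/1.9) = 90.6 − 8.23 = 82.37 dB.
CNC lathe: 83.3 − 20·log₁₀(21.8/1.9) = 83.3 − 21.19 = 62.11 dB.
Σ 10^(L/10) = 1.893e+08 → L_total = 10·log₁₀(1.893e+08) = 82.77 dB.

83 dB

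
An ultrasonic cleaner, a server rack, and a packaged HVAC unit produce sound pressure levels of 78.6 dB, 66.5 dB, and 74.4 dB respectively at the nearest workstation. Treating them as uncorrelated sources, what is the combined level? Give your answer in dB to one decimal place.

Incoherent sources combine by intensity addition: L_total = 10·log₁₀(Σ 10^(L_i/10)).
Σ 10^(L/10) = 10^(78.6/10) + 10^(66.5/10) + 10^(74.4/10) = 1.045e+08.
L_total = 10·log₁₀(1.045e+08) = 80.19 dB.

80.2 dB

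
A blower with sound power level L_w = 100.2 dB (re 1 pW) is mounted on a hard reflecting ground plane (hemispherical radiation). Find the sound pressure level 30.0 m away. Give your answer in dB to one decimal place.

62.7 dB

Free-field hemispherical radiation: L_p = L_w − 10·log₁₀(2π·r²), r = 30.0 m.
2π·r² = 5655 m², 10·log₁₀ of that is 37.524 dB.
L_p = 100.2 − 37.524 = 62.68 dB.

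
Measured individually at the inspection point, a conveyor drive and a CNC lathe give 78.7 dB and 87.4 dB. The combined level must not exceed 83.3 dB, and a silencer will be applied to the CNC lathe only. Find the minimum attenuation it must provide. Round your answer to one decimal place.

Everything except the CNC lathe sums to 10^(78.7/10) = 7.413e+07 in linear terms, 78.70 dB.
The limit corresponds to 10^(83.3/10) = 2.138e+08; subtracting the fixed part leaves 1.397e+08 for the CNC lathe, i.e. 81.45 dB.
Required insertion loss = 87.4 − 81.45 = 5.95 dB.

5.9 dB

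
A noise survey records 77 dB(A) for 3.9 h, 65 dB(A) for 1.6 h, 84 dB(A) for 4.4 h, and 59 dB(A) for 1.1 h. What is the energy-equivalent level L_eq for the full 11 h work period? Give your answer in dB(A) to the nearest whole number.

L_eq = 10·log₁₀[(1/T)·Σ tᵢ·10^(Lᵢ/10)] with T = 11 h.
Σ tᵢ·10^(Lᵢ/10) = 3.9·10^(77/10) + 1.6·10^(65/10) + 4.4·10^(84/10) + 1.1·10^(59/10) = 1.307e+09.
L_eq = 10·log₁₀(1.307e+09/11) = 80.75 dB(A).

81 dB(A)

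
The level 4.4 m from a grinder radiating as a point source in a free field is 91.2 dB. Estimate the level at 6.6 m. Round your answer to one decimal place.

For a point source, L₂ = L₁ − 20·log₁₀(r₂/r₁).
L₂ = 91.2 − 20·log₁₀(6.6/4.4) = 91.2 − 3.522 = 87.68 dB.

87.7 dB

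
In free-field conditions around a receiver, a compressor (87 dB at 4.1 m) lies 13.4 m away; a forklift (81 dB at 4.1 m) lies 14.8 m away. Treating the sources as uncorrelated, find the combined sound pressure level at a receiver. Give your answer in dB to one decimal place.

77.5 dB

First find each source's level at the receiver (point-source: −20·log₁₀(r/r_ref)), then combine on an intensity basis.
compressor: 87 − 20·log₁₀(13.4/4.1) = 87 − 10.29 = 76.71 dB.
forklift: 81 − 20·log₁₀(14.8/4.1) = 81 − 11.15 = 69.85 dB.
Σ 10^(L/10) = 5.658e+07 → L_total = 10·log₁₀(5.658e+07) = 77.53 dB.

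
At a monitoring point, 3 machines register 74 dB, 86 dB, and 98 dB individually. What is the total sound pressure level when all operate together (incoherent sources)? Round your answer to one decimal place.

98.3 dB

Incoherent sources combine by intensity addition: L_total = 10·log₁₀(Σ 10^(L_i/10)).
Σ 10^(L/10) = 10^(74/10) + 10^(86/10) + 10^(98/10) = 6.733e+09.
L_total = 10·log₁₀(6.733e+09) = 98.28 dB.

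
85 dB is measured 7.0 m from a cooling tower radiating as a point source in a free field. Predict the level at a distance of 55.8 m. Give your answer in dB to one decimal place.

Point-source attenuation: ΔL = 20·log₁₀(r₂/r₁) = 20·log₁₀(55.8/7.0) = 18.031 dB.
L₂ = 85 − 20·log₁₀(55.8/7.0) = 85 − 18.031 = 66.97 dB.

67.0 dB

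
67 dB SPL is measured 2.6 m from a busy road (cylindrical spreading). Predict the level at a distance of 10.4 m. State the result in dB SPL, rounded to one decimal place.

61.0 dB SPL

Cylindrical spreading from a line source gives a 10·log₁₀(r₂/r₁) drop.
L₂ = 67 − 10·log₁₀(10.4/2.6) = 67 − 6.021 = 60.98 dB SPL.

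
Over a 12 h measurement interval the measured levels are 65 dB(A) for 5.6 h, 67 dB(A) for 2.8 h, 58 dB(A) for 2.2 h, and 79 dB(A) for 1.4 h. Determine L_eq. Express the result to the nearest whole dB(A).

L_eq = 10·log₁₀[(1/T)·Σ tᵢ·10^(Lᵢ/10)] with T = 12 h.
Σ tᵢ·10^(Lᵢ/10) = 5.6·10^(65/10) + 2.8·10^(67/10) + 2.2·10^(58/10) + 1.4·10^(79/10) = 1.443e+08.
L_eq = 10·log₁₀(1.443e+08/12) = 70.80 dB(A).

71 dB(A)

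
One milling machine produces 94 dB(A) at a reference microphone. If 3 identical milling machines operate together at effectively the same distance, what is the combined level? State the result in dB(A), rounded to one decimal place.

L_total = L₁ + 10·log₁₀ N for N identical incoherent sources.
L_total = 94 + 10·log₁₀(3) = 94 + 4.771 = 98.77 dB(A).

98.8 dB(A)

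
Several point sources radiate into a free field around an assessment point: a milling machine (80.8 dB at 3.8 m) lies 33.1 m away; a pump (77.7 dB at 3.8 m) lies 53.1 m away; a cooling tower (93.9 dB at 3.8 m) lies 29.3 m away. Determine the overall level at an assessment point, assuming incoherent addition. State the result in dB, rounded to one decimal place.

76.4 dB

Apply inverse-square spreading to bring every level to the receiver, then sum 10^(L/10).
milling machine: 80.8 − 20·log₁₀(33.1/3.8) = 80.8 − 18.80 = 62.00 dB.
pump: 77.7 − 20·log₁₀(53.1/3.8) = 77.7 − 22.91 = 54.79 dB.
cooling tower: 93.9 − 20·log₁₀(29.3/3.8) = 93.9 − 17.74 = 76.16 dB.
Σ 10^(L/10) = 4.317e+07 → L_total = 10·log₁₀(4.317e+07) = 76.35 dB.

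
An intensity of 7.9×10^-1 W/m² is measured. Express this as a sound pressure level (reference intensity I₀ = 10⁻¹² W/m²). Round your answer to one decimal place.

L = 10·log₁₀(I/I₀) = 10·log₁₀(7.9×10^-1/10⁻¹²) = 10·log₁₀(7.9×10^11).
L = 10·(0.8976 + 11) = 118.98 dB.

119.0 dB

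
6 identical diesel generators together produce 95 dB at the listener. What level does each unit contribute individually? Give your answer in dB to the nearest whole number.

87 dB

6 equal contributions raise the level by 10·log₁₀ 6 = 7.782 dB, so each unit alone gives 95 − 7.782.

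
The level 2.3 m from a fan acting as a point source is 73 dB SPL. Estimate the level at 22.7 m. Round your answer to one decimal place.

Point-source attenuation: ΔL = 20·log₁₀(r₂/r₁) = 20·log₁₀(22.7/2.3) = 19.886 dB.
L₂ = 73 − 20·log₁₀(22.7/2.3) = 73 − 19.886 = 53.11 dB SPL.

53.1 dB SPL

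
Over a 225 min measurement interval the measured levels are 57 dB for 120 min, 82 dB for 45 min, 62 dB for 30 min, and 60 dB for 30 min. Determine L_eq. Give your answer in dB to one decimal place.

75.1 dB

The energy average is taken in the linear domain: L_eq = 10·log₁₀[(Σ tᵢ·10^(Lᵢ/10))/T], T = 225 min.
Σ tᵢ·10^(Lᵢ/10) = 120·10^(57/10) + 45·10^(82/10) + 30·10^(62/10) + 30·10^(60/10) = 7.270e+09.
L_eq = 10·log₁₀(7.270e+09/225) = 75.09 dB.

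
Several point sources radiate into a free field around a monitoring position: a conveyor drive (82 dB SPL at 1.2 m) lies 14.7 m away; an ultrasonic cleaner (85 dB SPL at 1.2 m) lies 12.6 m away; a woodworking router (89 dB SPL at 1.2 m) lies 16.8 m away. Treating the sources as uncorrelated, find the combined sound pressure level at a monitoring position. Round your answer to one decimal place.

69.0 dB SPL

Propagate each source to the receiver with L = L_ref − 20·log₁₀(r/r_ref), then add intensities.
conveyor drive: 82 − 20·log₁₀(14.7/1.2) = 82 − 21.76 = 60.24 dB SPL.
ultrasonic cleaner: 85 − 20·log₁₀(12.6/1.2) = 85 − 20.42 = 64.58 dB SPL.
woodworking router: 89 − 20·log₁₀(16.8/1.2) = 89 − 22.92 = 66.08 dB SPL.
Σ 10^(L/10) = 7.977e+06 → L_total = 10·log₁₀(7.977e+06) = 69.02 dB SPL.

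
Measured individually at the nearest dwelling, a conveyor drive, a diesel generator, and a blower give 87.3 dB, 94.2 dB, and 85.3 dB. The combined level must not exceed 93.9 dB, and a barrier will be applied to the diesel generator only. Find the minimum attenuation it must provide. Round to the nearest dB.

2 dB

Fixed contribution from the other sources: Σ 10^(L/10) = 10^(87.3/10) + 10^(85.3/10) = 8.759e+08 (89.42 dB).
To meet 93.9 dB overall, the treated diesel generator may contribute at most 10^(93.9/10) − 8.759e+08 = 1.579e+09, i.e. 91.98 dB.
Required insertion loss = 94.2 − 91.98 = 2.22 dB.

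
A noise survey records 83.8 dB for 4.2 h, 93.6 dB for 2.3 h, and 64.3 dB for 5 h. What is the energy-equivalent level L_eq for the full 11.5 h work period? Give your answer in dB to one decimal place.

The energy average is taken in the linear domain: L_eq = 10·log₁₀[(Σ tᵢ·10^(Lᵢ/10))/T], T = 11.5 h.
Σ tᵢ·10^(Lᵢ/10) = 4.2·10^(83.8/10) + 2.3·10^(93.6/10) + 5·10^(64.3/10) = 6.290e+09.
L_eq = 10·log₁₀(6.290e+09/11.5) = 87.38 dB.

87.4 dB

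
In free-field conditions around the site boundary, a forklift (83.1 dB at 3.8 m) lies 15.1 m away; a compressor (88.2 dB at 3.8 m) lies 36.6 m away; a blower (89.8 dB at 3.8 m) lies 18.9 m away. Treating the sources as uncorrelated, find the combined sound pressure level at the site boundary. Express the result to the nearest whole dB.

Propagate each source to the receiver with L = L_ref − 20·log₁₀(r/r_ref), then add intensities.
forklift: 83.1 − 20·log₁₀(15.1/3.8) = 83.1 − 11.98 = 71.12 dB.
compressor: 88.2 − 20·log₁₀(36.6/3.8) = 88.2 − 19.67 = 68.53 dB.
blower: 89.8 − 20·log₁₀(18.9/3.8) = 89.8 − 13.93 = 75.87 dB.
Σ 10^(L/10) = 5.866e+07 → L_total = 10·log₁₀(5.866e+07) = 77.68 dB.

78 dB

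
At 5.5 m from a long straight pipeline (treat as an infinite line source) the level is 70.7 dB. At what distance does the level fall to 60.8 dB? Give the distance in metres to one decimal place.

53.7 m

For a line source L₁ − L₂ = 10·log₁₀(r₂/r₁), so r₂ = r₁·10^((L₁−L₂)/10).
r₂ = 5.5·10^((70.7−60.8)/10) = 5.5·10^(9.9/10) = 53.75 m.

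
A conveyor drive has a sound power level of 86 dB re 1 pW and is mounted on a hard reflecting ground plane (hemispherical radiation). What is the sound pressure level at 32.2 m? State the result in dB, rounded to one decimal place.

47.9 dB

Free-field hemispherical radiation: L_p = L_w − 10·log₁₀(2π·r²), r = 32.2 m.
2π·r² = 6515 m², 10·log₁₀ of that is 38.139 dB.
L_p = 86 − 38.139 = 47.86 dB.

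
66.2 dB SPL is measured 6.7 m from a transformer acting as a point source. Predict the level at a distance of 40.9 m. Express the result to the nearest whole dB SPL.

Point-source attenuation: ΔL = 20·log₁₀(r₂/r₁) = 20·log₁₀(40.9/6.7) = 15.713 dB.
L₂ = 66.2 − 20·log₁₀(40.9/6.7) = 66.2 − 15.713 = 50.49 dB SPL.

50 dB SPL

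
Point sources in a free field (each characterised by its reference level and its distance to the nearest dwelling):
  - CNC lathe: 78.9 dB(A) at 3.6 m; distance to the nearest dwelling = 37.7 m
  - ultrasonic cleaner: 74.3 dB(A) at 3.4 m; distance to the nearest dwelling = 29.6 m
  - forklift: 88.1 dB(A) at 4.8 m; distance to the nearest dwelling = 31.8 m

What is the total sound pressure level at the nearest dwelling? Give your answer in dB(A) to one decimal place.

72.0 dB(A)

First find each source's level at the receiver (point-source: −20·log₁₀(r/r_ref)), then combine on an intensity basis.
CNC lathe: 78.9 − 20·log₁₀(37.7/3.6) = 78.9 − 20.40 = 58.50 dB(A).
ultrasonic cleaner: 74.3 − 20·log₁₀(29.6/3.4) = 74.3 − 18.80 = 55.50 dB(A).
forklift: 88.1 − 20·log₁₀(31.8/4.8) = 88.1 − 16.42 = 71.68 dB(A).
Σ 10^(L/10) = 1.577e+07 → L_total = 10·log₁₀(1.577e+07) = 71.98 dB(A).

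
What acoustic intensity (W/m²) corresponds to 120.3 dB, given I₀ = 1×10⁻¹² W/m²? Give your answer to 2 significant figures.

L = 10·log₁₀(I/I₀) ⇒ I = I₀·10^(L/10) = 10⁻¹² × 10^12.03.

1.1 W/m²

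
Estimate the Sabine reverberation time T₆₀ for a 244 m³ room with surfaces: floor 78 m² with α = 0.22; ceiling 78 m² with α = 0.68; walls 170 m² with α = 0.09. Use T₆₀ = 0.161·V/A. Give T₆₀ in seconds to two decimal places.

0.46 s

Total absorption A = 78·0.22 + 78·0.68 + 170·0.09 = 85.50 m² sabins.
T₆₀ = 0.161·V/A = 0.161·244/85.50 = 0.459 s.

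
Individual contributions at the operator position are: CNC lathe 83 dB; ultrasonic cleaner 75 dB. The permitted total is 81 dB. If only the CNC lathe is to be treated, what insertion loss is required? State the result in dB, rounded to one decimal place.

3.3 dB

Fixed contribution from the other source: Σ 10^(L/10) = 10^(75/10) = 3.162e+07 (75.00 dB).
To meet 81 dB overall, the treated CNC lathe may contribute at most 10^(81/10) − 3.162e+07 = 9.427e+07, i.e. 79.74 dB.
So the CNC lathe must be reduced from 83 to 79.74 dB: IL = 3.26 dB.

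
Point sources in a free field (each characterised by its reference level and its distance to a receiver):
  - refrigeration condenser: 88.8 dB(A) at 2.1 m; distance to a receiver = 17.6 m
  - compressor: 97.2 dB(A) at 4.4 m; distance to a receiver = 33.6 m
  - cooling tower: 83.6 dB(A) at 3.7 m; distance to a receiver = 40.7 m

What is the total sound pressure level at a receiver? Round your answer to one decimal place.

First find each source's level at the receiver (point-source: −20·log₁₀(r/r_ref)), then combine on an intensity basis.
refrigeration condenser: 88.8 − 20·log₁₀(17.6/2.1) = 88.8 − 18.47 = 70.33 dB(A).
compressor: 97.2 − 20·log₁₀(33.6/4.4) = 97.2 − 17.66 = 79.54 dB(A).
cooling tower: 83.6 − 20·log₁₀(40.7/3.7) = 83.6 − 20.83 = 62.77 dB(A).
Σ 10^(L/10) = 1.027e+08 → L_total = 10·log₁₀(1.027e+08) = 80.12 dB(A).

80.1 dB(A)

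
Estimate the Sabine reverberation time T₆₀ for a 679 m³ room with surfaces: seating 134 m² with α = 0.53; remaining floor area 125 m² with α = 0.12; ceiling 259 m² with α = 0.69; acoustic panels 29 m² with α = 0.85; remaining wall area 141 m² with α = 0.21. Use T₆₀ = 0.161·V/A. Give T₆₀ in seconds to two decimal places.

A = Σ Sᵢαᵢ = 134·0.53 + 125·0.12 + 259·0.69 + 29·0.85 + 141·0.21 = 318.99 m².
T₆₀ = 0.161 × 679 / 318.99 = 0.343 s.

0.34 s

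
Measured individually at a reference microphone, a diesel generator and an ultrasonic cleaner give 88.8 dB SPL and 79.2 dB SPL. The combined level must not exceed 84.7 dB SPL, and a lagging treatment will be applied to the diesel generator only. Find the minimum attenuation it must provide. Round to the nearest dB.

Everything except the diesel generator sums to 10^(79.2/10) = 8.318e+07 in linear terms, 79.20 dB SPL.
To meet 84.7 dB SPL overall, the treated diesel generator may contribute at most 10^(84.7/10) − 8.318e+07 = 2.119e+08, i.e. 83.26 dB SPL.
Required insertion loss = 88.8 − 83.26 = 5.54 dB.

6 dB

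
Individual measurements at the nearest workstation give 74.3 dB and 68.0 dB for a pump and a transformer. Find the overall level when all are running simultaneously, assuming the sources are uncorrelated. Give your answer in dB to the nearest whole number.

75 dB

Incoherent sources combine by intensity addition: L_total = 10·log₁₀(Σ 10^(L_i/10)).
Σ 10^(L/10) = 10^(74.3/10) + 10^(68.0/10) = 3.322e+07.
L_total = 10·log₁₀(3.322e+07) = 75.21 dB.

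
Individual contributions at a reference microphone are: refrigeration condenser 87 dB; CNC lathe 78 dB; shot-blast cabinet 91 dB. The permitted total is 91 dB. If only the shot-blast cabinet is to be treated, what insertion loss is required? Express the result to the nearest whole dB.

Fixed contribution from the other sources: Σ 10^(L/10) = 10^(87/10) + 10^(78/10) = 5.643e+08 (87.51 dB).
The limit corresponds to 10^(91/10) = 1.259e+09; subtracting the fixed part leaves 6.946e+08 for the shot-blast cabinet, i.e. 88.42 dB.
So the shot-blast cabinet must be reduced from 91 to 88.42 dB: IL = 2.58 dB.

3 dB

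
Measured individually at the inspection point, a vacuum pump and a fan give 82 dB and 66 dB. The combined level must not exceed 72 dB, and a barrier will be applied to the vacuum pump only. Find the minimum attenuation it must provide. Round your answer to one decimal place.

Fixed contribution from the other source: Σ 10^(L/10) = 10^(66/10) = 3.981e+06 (66.00 dB).
To meet 72 dB overall, the treated vacuum pump may contribute at most 10^(72/10) − 3.981e+06 = 1.187e+07, i.e. 70.74 dB.
Required insertion loss = 82 − 70.74 = 11.26 dB.

11.3 dB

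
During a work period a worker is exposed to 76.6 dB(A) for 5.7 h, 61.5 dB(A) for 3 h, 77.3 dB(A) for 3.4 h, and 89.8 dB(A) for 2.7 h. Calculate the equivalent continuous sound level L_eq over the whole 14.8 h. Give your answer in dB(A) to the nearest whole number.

83 dB(A)

L_eq = 10·log₁₀[(1/T)·Σ tᵢ·10^(Lᵢ/10)] with T = 14.8 h.
Σ tᵢ·10^(Lᵢ/10) = 5.7·10^(76.6/10) + 3·10^(61.5/10) + 3.4·10^(77.3/10) + 2.7·10^(89.8/10) = 3.026e+09.
L_eq = 10·log₁₀(3.026e+09/14.8) = 83.11 dB(A).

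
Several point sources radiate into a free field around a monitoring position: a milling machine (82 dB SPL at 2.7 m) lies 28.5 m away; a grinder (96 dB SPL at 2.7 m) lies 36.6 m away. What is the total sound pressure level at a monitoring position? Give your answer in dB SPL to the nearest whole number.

Apply inverse-square spreading to bring every level to the receiver, then sum 10^(L/10).
milling machine: 82 − 20·log₁₀(28.5/2.7) = 82 − 20.47 = 61.53 dB SPL.
grinder: 96 − 20·log₁₀(36.6/2.7) = 96 − 22.64 = 73.36 dB SPL.
Σ 10^(L/10) = 2.309e+07 → L_total = 10·log₁₀(2.309e+07) = 73.63 dB SPL.

74 dB SPL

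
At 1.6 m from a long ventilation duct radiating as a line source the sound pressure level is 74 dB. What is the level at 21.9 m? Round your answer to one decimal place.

62.6 dB

For a line source, L₂ = L₁ − 10·log₁₀(r₂/r₁).
L₂ = 74 − 10·log₁₀(21.9/1.6) = 74 − 11.363 = 62.64 dB.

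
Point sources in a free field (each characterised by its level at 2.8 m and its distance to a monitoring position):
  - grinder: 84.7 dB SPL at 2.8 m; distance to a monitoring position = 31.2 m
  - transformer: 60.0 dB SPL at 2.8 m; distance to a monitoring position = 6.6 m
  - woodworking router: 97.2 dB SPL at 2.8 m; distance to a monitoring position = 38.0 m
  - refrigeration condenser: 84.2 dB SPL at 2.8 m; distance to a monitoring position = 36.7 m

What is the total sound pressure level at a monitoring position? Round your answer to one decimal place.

75.1 dB SPL

Apply inverse-square spreading to bring every level to the receiver, then sum 10^(L/10).
grinder: 84.7 − 20·log₁₀(31.2/2.8) = 84.7 − 20.94 = 63.76 dB SPL.
transformer: 60.0 − 20·log₁₀(6.6/2.8) = 60.0 − 7.45 = 52.55 dB SPL.
woodworking router: 97.2 − 20·log₁₀(38.0/2.8) = 97.2 − 22.65 = 74.55 dB SPL.
refrigeration condenser: 84.2 − 20·log₁₀(36.7/2.8) = 84.2 − 22.35 = 61.85 dB SPL.
Σ 10^(L/10) = 3.258e+07 → L_total = 10·log₁₀(3.258e+07) = 75.13 dB SPL.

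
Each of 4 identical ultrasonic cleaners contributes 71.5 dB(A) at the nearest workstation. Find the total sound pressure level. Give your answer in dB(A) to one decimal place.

77.5 dB(A)

N identical incoherent sources raise the level by 10·log₁₀ N.
L_total = 71.5 + 10·log₁₀(4) = 71.5 + 6.021 = 77.52 dB(A).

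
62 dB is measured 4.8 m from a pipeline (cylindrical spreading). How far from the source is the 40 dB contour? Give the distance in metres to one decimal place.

760.7 m

For a line source L₁ − L₂ = 10·log₁₀(r₂/r₁), so r₂ = r₁·10^((L₁−L₂)/10).
r₂ = 4.8·10^((62−40)/10) = 4.8·10^(22.0/10) = 760.75 m.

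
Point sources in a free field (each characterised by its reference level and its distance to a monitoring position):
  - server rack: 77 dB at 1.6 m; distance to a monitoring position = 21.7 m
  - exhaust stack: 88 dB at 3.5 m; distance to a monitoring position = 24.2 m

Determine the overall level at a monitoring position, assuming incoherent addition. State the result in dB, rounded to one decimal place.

71.3 dB

Propagate each source to the receiver with L = L_ref − 20·log₁₀(r/r_ref), then add intensities.
server rack: 77 − 20·log₁₀(21.7/1.6) = 77 − 22.65 = 54.35 dB.
exhaust stack: 88 − 20·log₁₀(24.2/3.5) = 88 − 16.79 = 71.21 dB.
Σ 10^(L/10) = 1.347e+07 → L_total = 10·log₁₀(1.347e+07) = 71.29 dB.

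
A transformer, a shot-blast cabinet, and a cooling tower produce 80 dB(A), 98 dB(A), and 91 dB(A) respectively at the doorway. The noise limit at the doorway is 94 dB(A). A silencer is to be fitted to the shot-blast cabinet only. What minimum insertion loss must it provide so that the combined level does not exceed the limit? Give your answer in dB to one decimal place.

Everything except the shot-blast cabinet sums to 10^(80/10) + 10^(91/10) = 1.359e+09 in linear terms, 91.33 dB(A).
To meet 94 dB(A) overall, the treated shot-blast cabinet may contribute at most 10^(94/10) − 1.359e+09 = 1.153e+09, i.e. 90.62 dB(A).
So the shot-blast cabinet must be reduced from 98 to 90.62 dB(A): IL = 7.38 dB.

7.4 dB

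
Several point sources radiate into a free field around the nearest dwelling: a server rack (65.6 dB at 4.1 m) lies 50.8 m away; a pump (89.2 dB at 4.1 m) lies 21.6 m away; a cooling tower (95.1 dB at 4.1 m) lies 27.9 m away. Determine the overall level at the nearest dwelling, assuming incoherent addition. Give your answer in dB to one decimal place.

Propagate each source to the receiver with L = L_ref − 20·log₁₀(r/r_ref), then add intensities.
server rack: 65.6 − 20·log₁₀(50.8/4.1) = 65.6 − 21.86 = 43.74 dB.
pump: 89.2 − 20·log₁₀(21.6/4.1) = 89.2 − 14.43 = 74.77 dB.
cooling tower: 95.1 − 20·log₁₀(27.9/4.1) = 95.1 − 16.66 = 78.44 dB.
Σ 10^(L/10) = 9.987e+07 → L_total = 10·log₁₀(9.987e+07) = 79.99 dB.

80.0 dB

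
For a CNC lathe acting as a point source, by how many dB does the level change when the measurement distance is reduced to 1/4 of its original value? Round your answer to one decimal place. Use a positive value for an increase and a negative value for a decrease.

+12.0 dB

Point-source spreading: ΔL = −20·log₁₀(r₂/r₁).
ΔL = −20·log₁₀(0.25) = +12.04 dB.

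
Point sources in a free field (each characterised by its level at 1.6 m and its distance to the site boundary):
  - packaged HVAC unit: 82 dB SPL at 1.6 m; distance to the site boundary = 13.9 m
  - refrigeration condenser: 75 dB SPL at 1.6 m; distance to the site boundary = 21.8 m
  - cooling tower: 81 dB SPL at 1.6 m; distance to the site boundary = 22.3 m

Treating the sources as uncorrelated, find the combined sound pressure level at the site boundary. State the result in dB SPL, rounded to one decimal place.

Propagate each source to the receiver with L = L_ref − 20·log₁₀(r/r_ref), then add intensities.
packaged HVAC unit: 82 − 20·log₁₀(13.9/1.6) = 82 − 18.78 = 63.22 dB SPL.
refrigeration condenser: 75 − 20·log₁₀(21.8/1.6) = 75 − 22.69 = 52.31 dB SPL.
cooling tower: 81 − 20·log₁₀(22.3/1.6) = 81 − 22.88 = 58.12 dB SPL.
Σ 10^(L/10) = 2.918e+06 → L_total = 10·log₁₀(2.918e+06) = 64.65 dB SPL.

64.7 dB SPL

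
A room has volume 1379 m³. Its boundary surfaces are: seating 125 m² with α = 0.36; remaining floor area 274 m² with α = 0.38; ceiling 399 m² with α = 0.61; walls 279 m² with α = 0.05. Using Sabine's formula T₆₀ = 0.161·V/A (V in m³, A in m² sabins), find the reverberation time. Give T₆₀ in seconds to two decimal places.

Total absorption A = 125·0.36 + 274·0.38 + 399·0.61 + 279·0.05 = 406.46 m² sabins.
T₆₀ = 0.161·V/A = 0.161·1379/406.46 = 0.546 s.

0.55 s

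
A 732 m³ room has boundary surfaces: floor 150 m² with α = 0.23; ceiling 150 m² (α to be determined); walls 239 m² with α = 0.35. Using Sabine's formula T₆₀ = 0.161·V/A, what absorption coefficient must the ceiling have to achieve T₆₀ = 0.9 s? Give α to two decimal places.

0.09

From T₆₀ = 0.161·V/A, the target T₆₀ = 0.9 s needs A = 0.161·732/0.9 = 130.95 m².
Absorption from the other surfaces = 150·0.23 + 239·0.35 = 118.15 m², so the ceiling must supply 12.80 m² over 150 m².
α = 12.80/150 = 0.085.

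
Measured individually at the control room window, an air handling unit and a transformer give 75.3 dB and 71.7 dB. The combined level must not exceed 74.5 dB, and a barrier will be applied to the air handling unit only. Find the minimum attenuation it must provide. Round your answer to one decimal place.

4.0 dB

Everything except the air handling unit sums to 10^(71.7/10) = 1.479e+07 in linear terms, 71.70 dB.
To meet 74.5 dB overall, the treated air handling unit may contribute at most 10^(74.5/10) − 1.479e+07 = 1.339e+07, i.e. 71.27 dB.
So the air handling unit must be reduced from 75.3 to 71.27 dB: IL = 4.03 dB.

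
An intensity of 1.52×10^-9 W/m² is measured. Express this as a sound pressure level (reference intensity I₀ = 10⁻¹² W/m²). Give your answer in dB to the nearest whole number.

32 dB

Dividing by I₀ shifts the exponent by 12: I/I₀ = 1.52×10^3.
L = 10·(0.1818 + 3) = 31.82 dB.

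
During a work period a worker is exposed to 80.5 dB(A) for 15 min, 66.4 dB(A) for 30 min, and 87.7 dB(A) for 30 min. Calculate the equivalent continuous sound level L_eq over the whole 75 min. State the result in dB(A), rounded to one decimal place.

84.1 dB(A)

L_eq = 10·log₁₀[(1/T)·Σ tᵢ·10^(Lᵢ/10)] with T = 75 min.
Σ tᵢ·10^(Lᵢ/10) = 15·10^(80.5/10) + 30·10^(66.4/10) + 30·10^(87.7/10) = 1.948e+10.
L_eq = 10·log₁₀(1.948e+10/75) = 84.15 dB(A).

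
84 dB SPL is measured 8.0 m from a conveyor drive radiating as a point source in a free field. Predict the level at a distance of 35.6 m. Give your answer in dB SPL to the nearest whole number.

Spherical spreading from a point source gives a 20·log₁₀(r₂/r₁) drop.
L₂ = 84 − 20·log₁₀(35.6/8.0) = 84 − 12.967 = 71.03 dB SPL.

71 dB SPL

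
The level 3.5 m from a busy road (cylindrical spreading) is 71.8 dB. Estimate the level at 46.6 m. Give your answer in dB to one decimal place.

60.6 dB

Line-source attenuation: ΔL = 10·log₁₀(r₂/r₁) = 10·log₁₀(46.6/3.5) = 11.243 dB.
L₂ = 71.8 − 10·log₁₀(46.6/3.5) = 71.8 − 11.243 = 60.56 dB.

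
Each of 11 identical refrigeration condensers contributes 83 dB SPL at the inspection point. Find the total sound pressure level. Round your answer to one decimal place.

93.4 dB SPL

N identical incoherent sources raise the level by 10·log₁₀ N.
L_total = 83 + 10·log₁₀(11) = 83 + 10.414 = 93.41 dB SPL.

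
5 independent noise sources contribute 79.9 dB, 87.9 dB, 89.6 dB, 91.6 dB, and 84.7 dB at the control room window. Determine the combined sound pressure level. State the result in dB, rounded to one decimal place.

95.3 dB

Incoherent sources combine by intensity addition: L_total = 10·log₁₀(Σ 10^(L_i/10)).
Σ 10^(L/10) = 10^(79.9/10) + 10^(87.9/10) + 10^(89.6/10) + 10^(91.6/10) + 10^(84.7/10) = 3.367e+09.
L_total = 10·log₁₀(3.367e+09) = 95.27 dB.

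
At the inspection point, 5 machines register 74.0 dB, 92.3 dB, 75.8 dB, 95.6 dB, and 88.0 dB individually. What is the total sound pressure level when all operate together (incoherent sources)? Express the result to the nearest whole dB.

98 dB

For uncorrelated sources the intensities add, so convert each level to linear form, sum, and take 10·log₁₀ of the total.
Σ 10^(L/10) = 10^(74.0/10) + 10^(92.3/10) + 10^(75.8/10) + 10^(95.6/10) + 10^(88.0/10) = 6.023e+09.
L_total = 10·log₁₀(6.023e+09) = 97.80 dB.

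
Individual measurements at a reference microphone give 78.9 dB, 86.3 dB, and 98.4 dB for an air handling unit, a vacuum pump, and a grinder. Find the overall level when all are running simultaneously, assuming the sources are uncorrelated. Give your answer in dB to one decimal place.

Incoherent sources combine by intensity addition: L_total = 10·log₁₀(Σ 10^(L_i/10)).
Σ 10^(L/10) = 10^(78.9/10) + 10^(86.3/10) + 10^(98.4/10) = 7.423e+09.
L_total = 10·log₁₀(7.423e+09) = 98.71 dB.

98.7 dB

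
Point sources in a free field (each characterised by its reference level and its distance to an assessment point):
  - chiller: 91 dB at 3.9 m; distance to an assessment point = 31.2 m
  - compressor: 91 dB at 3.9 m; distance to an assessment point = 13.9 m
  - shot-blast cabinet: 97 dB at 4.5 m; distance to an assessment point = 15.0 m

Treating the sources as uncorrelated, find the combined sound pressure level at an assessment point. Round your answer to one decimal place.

First find each source's level at the receiver (point-source: −20·log₁₀(r/r_ref)), then combine on an intensity basis.
chiller: 91 − 20·log₁₀(31.2/3.9) = 91 − 18.06 = 72.94 dB.
compressor: 91 − 20·log₁₀(13.9/3.9) = 91 − 11.04 = 79.96 dB.
shot-blast cabinet: 97 − 20·log₁₀(15.0/4.5) = 97 − 10.46 = 86.54 dB.
Σ 10^(L/10) = 5.698e+08 → L_total = 10·log₁₀(5.698e+08) = 87.56 dB.

87.6 dB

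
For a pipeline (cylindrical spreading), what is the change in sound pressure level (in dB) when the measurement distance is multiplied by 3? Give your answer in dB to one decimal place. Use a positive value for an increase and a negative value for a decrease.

A line source loses 3 dB per doubling of distance; generally ΔL = −10·log₁₀(r₂/r₁).
ΔL = −10·log₁₀(3) = -4.77 dB.

-4.8 dB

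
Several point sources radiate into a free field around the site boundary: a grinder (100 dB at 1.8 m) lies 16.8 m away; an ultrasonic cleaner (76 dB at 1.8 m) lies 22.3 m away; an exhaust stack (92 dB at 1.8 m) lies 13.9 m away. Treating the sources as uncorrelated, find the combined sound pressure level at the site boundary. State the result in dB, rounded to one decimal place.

First find each source's level at the receiver (point-source: −20·log₁₀(r/r_ref)), then combine on an intensity basis.
grinder: 100 − 20·log₁₀(16.8/1.8) = 100 − 19.40 = 80.60 dB.
ultrasonic cleaner: 76 − 20·log₁₀(22.3/1.8) = 76 − 21.86 = 54.14 dB.
exhaust stack: 92 − 20·log₁₀(13.9/1.8) = 92 − 17.75 = 74.25 dB.
Σ 10^(L/10) = 1.416e+08 → L_total = 10·log₁₀(1.416e+08) = 81.51 dB.

81.5 dB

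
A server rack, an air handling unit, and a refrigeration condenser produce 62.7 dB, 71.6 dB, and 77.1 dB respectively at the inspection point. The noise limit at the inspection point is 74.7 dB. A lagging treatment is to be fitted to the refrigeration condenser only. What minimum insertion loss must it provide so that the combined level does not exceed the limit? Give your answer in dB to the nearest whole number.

6 dB

Fixed contribution from the other sources: Σ 10^(L/10) = 10^(62.7/10) + 10^(71.6/10) = 1.632e+07 (72.13 dB).
The limit corresponds to 10^(74.7/10) = 2.951e+07; subtracting the fixed part leaves 1.320e+07 for the refrigeration condenser, i.e. 71.20 dB.
Required insertion loss = 77.1 − 71.20 = 5.90 dB.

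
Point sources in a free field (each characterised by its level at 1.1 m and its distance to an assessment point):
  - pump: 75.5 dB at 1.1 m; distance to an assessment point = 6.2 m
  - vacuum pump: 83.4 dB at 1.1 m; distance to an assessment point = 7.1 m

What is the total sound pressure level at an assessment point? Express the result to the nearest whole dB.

Propagate each source to the receiver with L = L_ref − 20·log₁₀(r/r_ref), then add intensities.
pump: 75.5 − 20·log₁₀(6.2/1.1) = 75.5 − 15.02 = 60.48 dB.
vacuum pump: 83.4 − 20·log₁₀(7.1/1.1) = 83.4 − 16.20 = 67.20 dB.
Σ 10^(L/10) = 6.368e+06 → L_total = 10·log₁₀(6.368e+06) = 68.04 dB.

68 dB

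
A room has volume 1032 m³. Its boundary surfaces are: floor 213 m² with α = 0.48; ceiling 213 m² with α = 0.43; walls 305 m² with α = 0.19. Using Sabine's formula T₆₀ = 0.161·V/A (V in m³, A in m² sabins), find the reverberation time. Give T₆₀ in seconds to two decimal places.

Total absorption A = 213·0.48 + 213·0.43 + 305·0.19 = 251.78 m² sabins.
T₆₀ = 0.161 × 1032 / 251.78 = 0.660 s.

0.66 s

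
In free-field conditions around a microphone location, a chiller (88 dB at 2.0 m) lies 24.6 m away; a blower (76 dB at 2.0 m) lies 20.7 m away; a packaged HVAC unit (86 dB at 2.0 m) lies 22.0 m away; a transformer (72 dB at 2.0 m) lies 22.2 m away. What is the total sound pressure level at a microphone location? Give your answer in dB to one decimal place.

69.0 dB

Apply inverse-square spreading to bring every level to the receiver, then sum 10^(L/10).
chiller: 88 − 20·log₁₀(24.6/2.0) = 88 − 21.80 = 66.20 dB.
blower: 76 − 20·log₁₀(20.7/2.0) = 76 − 20.30 = 55.70 dB.
packaged HVAC unit: 86 − 20·log₁₀(22.0/2.0) = 86 − 20.83 = 65.17 dB.
transformer: 72 − 20·log₁₀(22.2/2.0) = 72 − 20.91 = 51.09 dB.
Σ 10^(L/10) = 7.961e+06 → L_total = 10·log₁₀(7.961e+06) = 69.01 dB.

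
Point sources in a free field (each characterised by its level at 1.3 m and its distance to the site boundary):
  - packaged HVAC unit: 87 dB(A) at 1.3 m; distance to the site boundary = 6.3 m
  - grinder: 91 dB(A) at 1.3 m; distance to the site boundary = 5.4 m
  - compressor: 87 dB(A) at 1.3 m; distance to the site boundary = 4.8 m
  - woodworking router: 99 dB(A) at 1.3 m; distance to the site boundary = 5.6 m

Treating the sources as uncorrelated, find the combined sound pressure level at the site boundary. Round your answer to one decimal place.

Propagate each source to the receiver with L = L_ref − 20·log₁₀(r/r_ref), then add intensities.
packaged HVAC unit: 87 − 20·log₁₀(6.3/1.3) = 87 − 13.71 = 73.29 dB(A).
grinder: 91 − 20·log₁₀(5.4/1.3) = 91 − 12.37 = 78.63 dB(A).
compressor: 87 − 20·log₁₀(4.8/1.3) = 87 − 11.35 = 75.65 dB(A).
woodworking router: 99 − 20·log₁₀(5.6/1.3) = 99 − 12.68 = 86.32 dB(A).
Σ 10^(L/10) = 5.591e+08 → L_total = 10·log₁₀(5.591e+08) = 87.48 dB(A).

87.5 dB(A)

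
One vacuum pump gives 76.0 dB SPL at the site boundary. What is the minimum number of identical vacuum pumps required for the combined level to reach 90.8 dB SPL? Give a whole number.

31

N identical sources give L₁ + 10·log₁₀ N, so require 10·log₁₀ N ≥ 90.8 − 76.0 = 14.8 dB.
N ≥ 10^(14.8/10) = 30.200, so N = 31.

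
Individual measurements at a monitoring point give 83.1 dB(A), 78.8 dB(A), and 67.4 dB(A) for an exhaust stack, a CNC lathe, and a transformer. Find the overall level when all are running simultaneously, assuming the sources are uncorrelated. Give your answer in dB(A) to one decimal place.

84.6 dB(A)

Incoherent sources combine by intensity addition: L_total = 10·log₁₀(Σ 10^(L_i/10)).
Σ 10^(L/10) = 10^(83.1/10) + 10^(78.8/10) + 10^(67.4/10) = 2.855e+08.
L_total = 10·log₁₀(2.855e+08) = 84.56 dB(A).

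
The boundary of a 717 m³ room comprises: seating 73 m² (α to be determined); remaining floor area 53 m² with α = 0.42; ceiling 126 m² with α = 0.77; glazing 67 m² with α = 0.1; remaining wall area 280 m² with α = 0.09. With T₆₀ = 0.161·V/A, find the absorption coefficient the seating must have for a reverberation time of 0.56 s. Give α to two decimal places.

0.75

Required total absorption A = 0.161·717/0.56 = 206.14 m².
Absorption from the other surfaces = 53·0.42 + 126·0.77 + 67·0.1 + 280·0.09 = 151.18 m², so the seating must supply 54.96 m² over 73 m².
α = 54.96/73 = 0.753.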